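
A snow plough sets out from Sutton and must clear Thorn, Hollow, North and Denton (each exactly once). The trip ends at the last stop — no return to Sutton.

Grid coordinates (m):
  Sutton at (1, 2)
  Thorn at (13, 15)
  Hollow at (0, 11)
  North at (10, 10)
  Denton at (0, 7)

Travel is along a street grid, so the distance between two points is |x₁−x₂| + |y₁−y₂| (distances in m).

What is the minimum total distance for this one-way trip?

Shortest open route: 29 m.

There are 4! = 24 possible orderings.
Sutton - Thorn - Hollow - North - Denton: 25+17+11+13 = 66
Sutton - Thorn - Hollow - Denton - North: 25+17+4+13 = 59
Sutton - Thorn - North - Hollow - Denton: 25+8+11+4 = 48
Sutton - Thorn - North - Denton - Hollow: 25+8+13+4 = 50
Sutton - Thorn - Denton - Hollow - North: 25+21+4+11 = 61
Sutton - Thorn - Denton - North - Hollow: 25+21+13+11 = 70
Sutton - Hollow - Thorn - North - Denton: 10+17+8+13 = 48
Sutton - Hollow - Thorn - Denton - North: 10+17+21+13 = 61
Sutton - Hollow - North - Thorn - Denton: 10+11+8+21 = 50
Sutton - Hollow - North - Denton - Thorn: 10+11+13+21 = 55
Sutton - Hollow - Denton - Thorn - North: 10+4+21+8 = 43
Sutton - Hollow - Denton - North - Thorn: 10+4+13+8 = 35
Sutton - North - Thorn - Hollow - Denton: 17+8+17+4 = 46
Sutton - North - Thorn - Denton - Hollow: 17+8+21+4 = 50
… (10 more)
Sutton - Denton - Hollow - North - Thorn: 6+4+11+8 = 29  ← best
The minimum is 29.
One shortest path: Sutton → Denton → Hollow → North → Thorn.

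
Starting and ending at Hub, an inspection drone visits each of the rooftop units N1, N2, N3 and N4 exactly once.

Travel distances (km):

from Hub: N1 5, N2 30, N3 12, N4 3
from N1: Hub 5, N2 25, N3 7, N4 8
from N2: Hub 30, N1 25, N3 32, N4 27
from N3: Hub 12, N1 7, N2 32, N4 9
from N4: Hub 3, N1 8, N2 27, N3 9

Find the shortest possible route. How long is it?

With 4 stops there are 4!/2 = 12 distinct round trips (a route and its reverse cost the same).
Hub-N1-N2-N3-N4-Hub: 5+25+32+9+3 = 74
Hub-N1-N2-N4-N3-Hub: 5+25+27+9+12 = 78
Hub-N1-N3-N2-N4-Hub: 5+7+32+27+3 = 74
Hub-N1-N3-N4-N2-Hub: 5+7+9+27+30 = 78
Hub-N1-N4-N2-N3-Hub: 5+8+27+32+12 = 84
Hub-N1-N4-N3-N2-Hub: 5+8+9+32+30 = 84
Hub-N2-N1-N3-N4-Hub: 30+25+7+9+3 = 74
Hub-N2-N1-N4-N3-Hub: 30+25+8+9+12 = 84
Hub-N2-N3-N1-N4-Hub: 30+32+7+8+3 = 80
Hub-N2-N4-N1-N3-Hub: 30+27+8+7+12 = 84
Hub-N3-N1-N2-N4-Hub: 12+7+25+27+3 = 74
Hub-N3-N2-N1-N4-Hub: 12+32+25+8+3 = 80
The minimum is 74.
One optimal route: Hub → N1 → N2 → N3 → N4 → Hub (or its reverse).

Minimum total distance: 74 km.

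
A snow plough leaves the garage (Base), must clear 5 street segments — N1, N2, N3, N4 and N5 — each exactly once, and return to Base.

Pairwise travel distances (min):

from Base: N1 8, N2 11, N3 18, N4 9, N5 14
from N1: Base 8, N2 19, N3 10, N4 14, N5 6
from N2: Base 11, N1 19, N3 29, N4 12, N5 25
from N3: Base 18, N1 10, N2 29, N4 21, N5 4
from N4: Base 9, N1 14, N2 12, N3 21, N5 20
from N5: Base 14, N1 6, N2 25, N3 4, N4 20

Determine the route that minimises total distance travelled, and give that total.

62 min — the shortest possible round trip.

There are 60 distinct closed tours to check (reversals are equivalent).
Base→N1→N2→N3→N4→N5→Base: 8+19+29+21+20+14 = 111
Base→N1→N2→N3→N5→N4→Base: 8+19+29+4+20+9 = 89
Base→N1→N2→N4→N3→N5→Base: 8+19+12+21+4+14 = 78
Base→N1→N2→N4→N5→N3→Base: 8+19+12+20+4+18 = 81
Base→N1→N2→N5→N3→N4→Base: 8+19+25+4+21+9 = 86
Base→N1→N2→N5→N4→N3→Base: 8+19+25+20+21+18 = 111
Base→N1→N3→N2→N4→N5→Base: 8+10+29+12+20+14 = 93
Base→N1→N3→N2→N5→N4→Base: 8+10+29+25+20+9 = 101
Base→N1→N3→N4→N2→N5→Base: 8+10+21+12+25+14 = 90
Base→N1→N3→N4→N5→N2→Base: 8+10+21+20+25+11 = 95
Base→N1→N3→N5→N2→N4→Base: 8+10+4+25+12+9 = 68
Base→N1→N3→N5→N4→N2→Base: 8+10+4+20+12+11 = 65
Base→N1→N4→N2→N3→N5→Base: 8+14+12+29+4+14 = 81
Base→N1→N4→N2→N5→N3→Base: 8+14+12+25+4+18 = 81
… (46 more)
Base→N1→N5→N3→N4→N2→Base: 8+6+4+21+12+11 = 62  ← best
The minimum is 62.
One optimal route: Base → N1 → N5 → N3 → N4 → N2 → Base (or its reverse).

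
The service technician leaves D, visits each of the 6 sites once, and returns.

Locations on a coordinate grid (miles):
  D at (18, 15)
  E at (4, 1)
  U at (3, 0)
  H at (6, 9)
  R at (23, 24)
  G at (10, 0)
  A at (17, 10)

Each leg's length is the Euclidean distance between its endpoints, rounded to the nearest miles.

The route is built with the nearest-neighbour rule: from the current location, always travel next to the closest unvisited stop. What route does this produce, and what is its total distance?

Total distance 69 miles via the nearest-neighbour route D → A → H → E → U → G → R → D.

From D: distances to unvisited — A=5, R=10, H=13, G=17, E=20, U=21. Nearest is A (5).
From A: distances to unvisited — H=11, G=12, R=15, E=16, U=17. Nearest is H (11).
From H: distances to unvisited — E=8, U=9, G=10, R=23. Nearest is E (8).
From E: distances to unvisited — U=1, G=6, R=30. Nearest is U (1).
From U: distances to unvisited — G=7, R=31. Nearest is G (7).
From G: distances to unvisited — R=27. Nearest is R (27).
Return R→D: 10.
Total = 5 + 11 + 8 + 1 + 7 + 27 + 10 = 69.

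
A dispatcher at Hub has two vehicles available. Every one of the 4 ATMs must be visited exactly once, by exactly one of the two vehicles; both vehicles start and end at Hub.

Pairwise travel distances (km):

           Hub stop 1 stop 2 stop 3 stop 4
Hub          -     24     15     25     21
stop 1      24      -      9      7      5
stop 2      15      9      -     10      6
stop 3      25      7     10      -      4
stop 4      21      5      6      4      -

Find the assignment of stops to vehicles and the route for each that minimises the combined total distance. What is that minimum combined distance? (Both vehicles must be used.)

86 km — the smallest possible combined total.

Check every non-empty split of the stops between the two vehicles; for each half take its own optimal tour:
  {stop 1} + {stop 2, stop 3, stop 4}: 48 + 50 = 98
  {stop 2} + {stop 1, stop 3, stop 4}: 30 + 56 = 86
  {stop 1, stop 2} + {stop 3, stop 4}: 48 + 50 = 98
  {stop 3} + {stop 1, stop 2, stop 4}: 50 + 50 = 100
  {stop 1, stop 3} + {stop 2, stop 4}: 56 + 42 = 98
  {stop 2, stop 3} + {stop 1, stop 4}: 50 + 50 = 100
  … (7 splits in total)
Best: vehicle 1 Hub → stop 2 → Hub = 30; vehicle 2 Hub → stop 1 → stop 3 → stop 4 → Hub = 56; combined 86.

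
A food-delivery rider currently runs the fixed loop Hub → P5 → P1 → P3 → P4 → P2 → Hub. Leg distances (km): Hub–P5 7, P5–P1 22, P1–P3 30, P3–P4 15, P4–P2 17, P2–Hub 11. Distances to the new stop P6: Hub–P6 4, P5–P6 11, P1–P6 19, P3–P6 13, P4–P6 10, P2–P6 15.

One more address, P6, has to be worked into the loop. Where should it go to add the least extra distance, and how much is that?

Insertion cost between consecutive stops i–j is d(i,P6) + d(P6,j) − d(i,j):
  between Hub and P5: 4 + 11 − 7 = 8
  between P5 and P1: 11 + 19 − 22 = 8
  between P1 and P3: 19 + 13 − 30 = 2
  between P3 and P4: 13 + 10 − 15 = 8
  between P4 and P2: 10 + 15 − 17 = 8
  between P2 and Hub: 15 + 4 − 11 = 8
Cheapest insertion is between P1 and P3, adding 2.
New total = 102 + 2 = 104.

Adding 2 km by placing P6 on the P1–P3 leg.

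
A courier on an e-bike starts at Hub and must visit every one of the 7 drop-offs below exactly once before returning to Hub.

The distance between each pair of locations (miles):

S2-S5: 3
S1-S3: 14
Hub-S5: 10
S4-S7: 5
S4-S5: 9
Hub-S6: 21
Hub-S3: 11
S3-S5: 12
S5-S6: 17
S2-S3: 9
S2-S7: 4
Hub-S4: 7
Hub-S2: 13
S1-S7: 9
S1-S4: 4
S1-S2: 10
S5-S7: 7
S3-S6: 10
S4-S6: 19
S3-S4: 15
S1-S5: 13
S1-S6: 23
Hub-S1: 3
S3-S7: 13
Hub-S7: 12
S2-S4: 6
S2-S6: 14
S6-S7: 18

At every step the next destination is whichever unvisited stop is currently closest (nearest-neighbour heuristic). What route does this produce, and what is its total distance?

Nearest-neighbour total = 62 miles; route Hub → S1 → S4 → S7 → S2 → S5 → S3 → S6 → Hub.

Hub → [S1:3 / S4:7 / S5:10 / S3:11 / S7:12 / S2:13 / S6:21] → S1 (3)
S1 → [S4:4 / S7:9 / S2:10 / S5:13 / S3:14 / S6:23] → S4 (4)
S4 → [S7:5 / S2:6 / S5:9 / S3:15 / S6:19] → S7 (5)
S7 → [S2:4 / S5:7 / S3:13 / S6:18] → S2 (4)
S2 → [S5:3 / S3:9 / S6:14] → S5 (3)
S5 → [S3:12 / S6:17] → S3 (12)
S3 → [S6:10] → S6 (10)
Return S6→Hub: 21.
Total = 3 + 4 + 5 + 4 + 3 + 12 + 10 + 21 = 62.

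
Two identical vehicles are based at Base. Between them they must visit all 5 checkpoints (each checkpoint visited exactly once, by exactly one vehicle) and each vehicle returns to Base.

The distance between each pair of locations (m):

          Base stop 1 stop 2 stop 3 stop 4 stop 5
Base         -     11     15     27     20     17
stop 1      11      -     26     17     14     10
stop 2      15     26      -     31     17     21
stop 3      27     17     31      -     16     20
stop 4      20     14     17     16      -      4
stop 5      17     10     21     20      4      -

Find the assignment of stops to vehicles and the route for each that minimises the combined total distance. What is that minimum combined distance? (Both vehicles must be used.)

95 m — the smallest possible combined total.

Check every non-empty split of the stops between the two vehicles; for each half take its own optimal tour:
  {stop 1} + {stop 2, stop 3, stop 4, stop 5}: 22 + 83 = 105
  {stop 2} + {stop 1, stop 3, stop 4, stop 5}: 30 + 65 = 95
  {stop 1, stop 2} + {stop 3, stop 4, stop 5}: 52 + 64 = 116
  {stop 3} + {stop 1, stop 2, stop 4, stop 5}: 54 + 57 = 111
  {stop 1, stop 3} + {stop 2, stop 4, stop 5}: 55 + 53 = 108
  {stop 2, stop 3} + {stop 1, stop 4, stop 5}: 73 + 45 = 118
  … (15 splits in total)
Best: vehicle 1 Base → stop 2 → Base = 30; vehicle 2 Base → stop 1 → stop 3 → stop 4 → stop 5 → Base = 65; combined 95.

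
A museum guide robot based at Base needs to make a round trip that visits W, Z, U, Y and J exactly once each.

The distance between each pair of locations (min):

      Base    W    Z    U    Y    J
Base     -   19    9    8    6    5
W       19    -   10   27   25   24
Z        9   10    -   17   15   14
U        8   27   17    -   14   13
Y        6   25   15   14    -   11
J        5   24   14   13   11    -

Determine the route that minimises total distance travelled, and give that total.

Shortest round trip = 76 min.

Base-W-Z-U-Y-J-Base: 19+10+17+14+11+5 = 76
Base-W-Z-U-J-Y-Base: 19+10+17+13+11+6 = 76
Base-W-Z-Y-U-J-Base: 19+10+15+14+13+5 = 76
Base-W-Z-Y-J-U-Base: 19+10+15+11+13+8 = 76
Base-W-Z-J-U-Y-Base: 19+10+14+13+14+6 = 76
Base-W-Z-J-Y-U-Base: 19+10+14+11+14+8 = 76
Base-W-U-Z-Y-J-Base: 19+27+17+15+11+5 = 94
Base-W-U-Z-J-Y-Base: 19+27+17+14+11+6 = 94
Base-W-U-Y-Z-J-Base: 19+27+14+15+14+5 = 94
Base-W-U-Y-J-Z-Base: 19+27+14+11+14+9 = 94
Base-W-U-J-Z-Y-Base: 19+27+13+14+15+6 = 94
Base-W-U-J-Y-Z-Base: 19+27+13+11+15+9 = 94
Base-W-Y-Z-U-J-Base: 19+25+15+17+13+5 = 94
Base-W-Y-Z-J-U-Base: 19+25+15+14+13+8 = 94
… (46 more)
The minimum is 76.
One optimal route: Base → W → Z → U → Y → J → Base (or its reverse).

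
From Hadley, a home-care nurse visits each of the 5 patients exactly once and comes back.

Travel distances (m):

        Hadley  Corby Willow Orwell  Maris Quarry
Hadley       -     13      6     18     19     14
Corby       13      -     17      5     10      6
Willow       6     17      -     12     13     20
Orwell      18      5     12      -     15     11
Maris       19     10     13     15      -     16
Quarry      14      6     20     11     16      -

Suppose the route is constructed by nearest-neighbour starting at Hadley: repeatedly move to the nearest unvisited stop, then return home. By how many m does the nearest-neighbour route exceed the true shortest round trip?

Hadley: Willow=6, Corby=13, Quarry=14, Orwell=18, Maris=19 ⇒ Willow
Willow: Orwell=12, Maris=13, Corby=17, Quarry=20 ⇒ Orwell
Orwell: Corby=5, Quarry=11, Maris=15 ⇒ Corby
Corby: Quarry=6, Maris=10 ⇒ Quarry
Quarry: Maris=16 ⇒ Maris
NN route Hadley → Willow → Orwell → Corby → Quarry → Maris → Hadley costs 64.
Optimal: Hadley → Willow → Maris → Corby → Orwell → Quarry → Hadley costs 59 (by enumerating all 60 distinct tours).
Excess = 64 − 59 = 5.

Excess over optimum: 5 m.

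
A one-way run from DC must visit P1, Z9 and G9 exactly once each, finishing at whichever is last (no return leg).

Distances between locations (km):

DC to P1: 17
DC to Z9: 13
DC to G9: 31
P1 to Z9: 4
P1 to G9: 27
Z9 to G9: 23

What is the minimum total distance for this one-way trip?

There are 3! = 6 possible orderings.
DC→P1→Z9→G9: 17+4+23 = 44
DC→P1→G9→Z9: 17+27+23 = 67
DC→Z9→P1→G9: 13+4+27 = 44
DC→Z9→G9→P1: 13+23+27 = 63
DC→G9→P1→Z9: 31+27+4 = 62
DC→G9→Z9→P1: 31+23+4 = 58
The minimum is 44.
One shortest path: DC → P1 → Z9 → G9.

Shortest open route: 44 km.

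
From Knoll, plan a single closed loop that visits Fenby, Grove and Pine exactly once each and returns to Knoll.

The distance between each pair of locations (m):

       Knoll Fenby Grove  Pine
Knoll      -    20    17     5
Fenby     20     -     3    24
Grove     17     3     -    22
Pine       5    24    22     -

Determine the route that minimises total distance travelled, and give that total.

Knoll→Fenby→Grove→Pine→Knoll: 20+3+22+5 = 50
Knoll→Fenby→Pine→Grove→Knoll: 20+24+22+17 = 83
Knoll→Grove→Fenby→Pine→Knoll: 17+3+24+5 = 49
The minimum is 49.
One optimal route: Knoll → Grove → Fenby → Pine → Knoll (or its reverse).

Shortest round trip = 49 m.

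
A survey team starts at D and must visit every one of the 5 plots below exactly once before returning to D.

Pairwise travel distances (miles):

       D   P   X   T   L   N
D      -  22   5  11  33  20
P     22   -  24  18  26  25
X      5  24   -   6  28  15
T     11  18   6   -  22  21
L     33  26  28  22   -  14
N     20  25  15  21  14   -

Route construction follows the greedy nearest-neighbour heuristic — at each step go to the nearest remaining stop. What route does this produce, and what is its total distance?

From D: distances to unvisited — X=5, T=11, N=20, P=22, L=33. Nearest is X (5).
From X: distances to unvisited — T=6, N=15, P=24, L=28. Nearest is T (6).
From T: distances to unvisited — P=18, N=21, L=22. Nearest is P (18).
From P: distances to unvisited — N=25, L=26. Nearest is N (25).
From N: distances to unvisited — L=14. Nearest is L (14).
Return L→D: 33.
Total = 5 + 6 + 18 + 25 + 14 + 33 = 101.

Nearest-neighbour total = 101 miles; route D → X → T → P → N → L → D.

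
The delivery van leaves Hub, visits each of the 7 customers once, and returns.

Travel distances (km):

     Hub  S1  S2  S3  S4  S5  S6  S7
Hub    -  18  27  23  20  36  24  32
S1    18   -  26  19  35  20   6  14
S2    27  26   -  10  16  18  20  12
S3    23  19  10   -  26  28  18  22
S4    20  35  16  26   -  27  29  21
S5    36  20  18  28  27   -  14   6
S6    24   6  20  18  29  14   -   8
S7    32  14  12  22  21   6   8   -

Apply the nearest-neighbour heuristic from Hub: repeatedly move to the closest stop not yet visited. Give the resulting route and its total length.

112 km along Hub → S1 → S6 → S7 → S5 → S2 → S3 → S4 → Hub.

Hub → [S1:18 / S4:20 / S3:23 / S6:24 / S2:27 / S7:32 / S5:36] → S1 (18)
S1 → [S6:6 / S7:14 / S3:19 / S5:20 / S2:26 / S4:35] → S6 (6)
S6 → [S7:8 / S5:14 / S3:18 / S2:20 / S4:29] → S7 (8)
S7 → [S5:6 / S2:12 / S4:21 / S3:22] → S5 (6)
S5 → [S2:18 / S4:27 / S3:28] → S2 (18)
S2 → [S3:10 / S4:16] → S3 (10)
S3 → [S4:26] → S4 (26)
Return S4→Hub: 20.
Total = 18 + 6 + 8 + 6 + 18 + 10 + 26 + 20 = 112.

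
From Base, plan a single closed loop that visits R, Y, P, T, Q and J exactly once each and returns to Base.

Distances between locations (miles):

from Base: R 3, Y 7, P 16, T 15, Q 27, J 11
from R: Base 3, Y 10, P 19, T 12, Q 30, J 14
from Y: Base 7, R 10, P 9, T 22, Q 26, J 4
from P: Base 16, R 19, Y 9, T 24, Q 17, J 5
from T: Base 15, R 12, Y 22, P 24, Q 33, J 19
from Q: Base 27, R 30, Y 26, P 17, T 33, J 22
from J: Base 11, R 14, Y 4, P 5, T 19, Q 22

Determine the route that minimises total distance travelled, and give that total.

Base → R → Y → P → T → Q → J → Base: 3+10+9+24+33+22+11 = 112
Base → R → Y → P → T → J → Q → Base: 3+10+9+24+19+22+27 = 114
Base → R → Y → P → Q → T → J → Base: 3+10+9+17+33+19+11 = 102
Base → R → Y → P → Q → J → T → Base: 3+10+9+17+22+19+15 = 95
Base → R → Y → P → J → T → Q → Base: 3+10+9+5+19+33+27 = 106
Base → R → Y → P → J → Q → T → Base: 3+10+9+5+22+33+15 = 97
Base → R → Y → T → P → Q → J → Base: 3+10+22+24+17+22+11 = 109
Base → R → Y → T → P → J → Q → Base: 3+10+22+24+5+22+27 = 113
… (352 more)
Base → R → T → Q → P → J → Y → Base: 3+12+33+17+5+4+7 = 81  ← best
The minimum is 81.
One optimal route: Base → R → T → Q → P → J → Y → Base (or its reverse).

Minimum total distance: 81 miles.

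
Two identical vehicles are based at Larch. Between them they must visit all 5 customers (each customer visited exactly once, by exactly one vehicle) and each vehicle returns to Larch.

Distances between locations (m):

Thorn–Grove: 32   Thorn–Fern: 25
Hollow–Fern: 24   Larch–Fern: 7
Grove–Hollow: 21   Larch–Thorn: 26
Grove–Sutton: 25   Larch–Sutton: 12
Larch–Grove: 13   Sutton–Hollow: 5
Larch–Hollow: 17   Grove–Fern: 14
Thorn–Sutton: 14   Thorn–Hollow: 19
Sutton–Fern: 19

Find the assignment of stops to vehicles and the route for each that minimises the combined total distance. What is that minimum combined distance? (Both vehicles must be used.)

Minimum combined distance: 93 m.

Try each way of splitting the stops between the two vehicles (each non-empty) and, for each split, find the best tour for each vehicle:
  {Thorn} + {Grove, Sutton, Hollow, Fern}: 52 + 59 = 111
  {Grove} + {Thorn, Sutton, Hollow, Fern}: 26 + 68 = 94
  {Thorn, Grove} + {Sutton, Hollow, Fern}: 71 + 48 = 119
  {Sutton} + {Thorn, Grove, Hollow, Fern}: 24 + 85 = 109
  {Thorn, Sutton} + {Grove, Hollow, Fern}: 52 + 59 = 111
  {Grove, Sutton} + {Thorn, Hollow, Fern}: 50 + 68 = 118
  … (15 splits in total)
  {Thorn, Grove, Sutton, Hollow} + {Fern}: 79 + 14 = 93  ← best
Best: vehicle 1 Larch → Thorn → Sutton → Hollow → Grove → Larch = 79; vehicle 2 Larch → Fern → Larch = 14; combined 93.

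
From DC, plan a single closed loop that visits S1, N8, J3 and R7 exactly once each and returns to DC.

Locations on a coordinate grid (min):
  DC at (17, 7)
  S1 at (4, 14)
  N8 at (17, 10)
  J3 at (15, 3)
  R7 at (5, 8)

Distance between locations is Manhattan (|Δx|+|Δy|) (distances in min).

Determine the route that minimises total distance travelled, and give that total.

Minimum total distance: 48 min.

With 4 stops there are 4!/2 = 12 distinct round trips (a route and its reverse cost the same).
DC→S1→N8→J3→R7→DC: 20+17+9+15+13 = 74
DC→S1→N8→R7→J3→DC: 20+17+14+15+6 = 72
DC→S1→J3→N8→R7→DC: 20+22+9+14+13 = 78
DC→S1→J3→R7→N8→DC: 20+22+15+14+3 = 74
DC→S1→R7→N8→J3→DC: 20+7+14+9+6 = 56
DC→S1→R7→J3→N8→DC: 20+7+15+9+3 = 54
DC→N8→S1→J3→R7→DC: 3+17+22+15+13 = 70
DC→N8→S1→R7→J3→DC: 3+17+7+15+6 = 48
DC→N8→J3→S1→R7→DC: 3+9+22+7+13 = 54
DC→N8→R7→S1→J3→DC: 3+14+7+22+6 = 52
DC→J3→S1→N8→R7→DC: 6+22+17+14+13 = 72
DC→J3→N8→S1→R7→DC: 6+9+17+7+13 = 52
The minimum is 48.
One optimal route: DC → N8 → S1 → R7 → J3 → DC (or its reverse).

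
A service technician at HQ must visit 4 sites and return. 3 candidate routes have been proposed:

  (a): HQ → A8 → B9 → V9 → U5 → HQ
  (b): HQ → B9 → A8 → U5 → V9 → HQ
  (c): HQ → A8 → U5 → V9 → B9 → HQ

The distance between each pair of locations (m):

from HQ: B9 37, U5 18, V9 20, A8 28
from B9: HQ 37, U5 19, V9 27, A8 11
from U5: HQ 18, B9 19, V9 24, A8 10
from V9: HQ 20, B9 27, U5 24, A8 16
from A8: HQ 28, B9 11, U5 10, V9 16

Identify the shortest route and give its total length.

Shortest is (b), total 102 m.

(a): 28 + 11 + 27 + 24 + 18 = 108
(b): 37 + 11 + 10 + 24 + 20 = 102
(c): 28 + 10 + 24 + 27 + 37 = 126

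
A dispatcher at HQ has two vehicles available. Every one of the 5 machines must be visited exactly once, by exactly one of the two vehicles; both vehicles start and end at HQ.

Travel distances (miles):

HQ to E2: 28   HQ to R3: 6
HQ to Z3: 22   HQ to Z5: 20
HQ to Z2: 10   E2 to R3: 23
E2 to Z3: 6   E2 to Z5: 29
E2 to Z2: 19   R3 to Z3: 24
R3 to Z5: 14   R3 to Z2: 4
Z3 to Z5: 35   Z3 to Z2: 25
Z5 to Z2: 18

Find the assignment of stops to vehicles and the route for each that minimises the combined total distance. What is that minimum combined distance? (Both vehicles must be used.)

Check every non-empty split of the stops between the two vehicles; for each half take its own optimal tour:
  {E2} + {R3, Z3, Z5, Z2}: 56 + 85 = 141
  {R3} + {E2, Z3, Z5, Z2}: 12 + 85 = 97
  {E2, R3} + {Z3, Z5, Z2}: 57 + 85 = 142
  {Z3} + {E2, R3, Z5, Z2}: 44 + 78 = 122
  {E2, Z3} + {R3, Z5, Z2}: 56 + 48 = 104
  {R3, Z3} + {E2, Z5, Z2}: 52 + 78 = 130
  … (15 splits in total)
Best: vehicle 1 HQ → R3 → HQ = 12; vehicle 2 HQ → Z3 → E2 → Z5 → Z2 → HQ = 85; combined 97.

Minimum combined distance: 97 miles.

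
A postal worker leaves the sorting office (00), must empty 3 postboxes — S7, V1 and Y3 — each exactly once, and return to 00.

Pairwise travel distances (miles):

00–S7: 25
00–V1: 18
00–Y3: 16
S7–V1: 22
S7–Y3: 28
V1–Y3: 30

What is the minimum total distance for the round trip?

84 miles — the shortest possible round trip.

00-S7-V1-Y3-00: 25+22+30+16 = 93
00-S7-Y3-V1-00: 25+28+30+18 = 101
00-V1-S7-Y3-00: 18+22+28+16 = 84
The minimum is 84.
One optimal route: 00 → V1 → S7 → Y3 → 00 (or its reverse).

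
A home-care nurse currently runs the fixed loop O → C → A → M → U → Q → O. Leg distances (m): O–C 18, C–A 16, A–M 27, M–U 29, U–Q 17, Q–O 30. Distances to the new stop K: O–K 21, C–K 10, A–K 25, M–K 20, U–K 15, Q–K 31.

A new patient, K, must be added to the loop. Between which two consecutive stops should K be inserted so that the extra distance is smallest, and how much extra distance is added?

+6 m — insert K between M and U.

Insertion cost between consecutive stops i–j is d(i,K) + d(K,j) − d(i,j):
  between O and C: 21 + 10 − 18 = 13
  between C and A: 10 + 25 − 16 = 19
  between A and M: 25 + 20 − 27 = 18
  between M and U: 20 + 15 − 29 = 6
  between U and Q: 15 + 31 − 17 = 29
  between Q and O: 31 + 21 − 30 = 22
Cheapest insertion is between M and U, adding 6.
New total = 137 + 6 = 143.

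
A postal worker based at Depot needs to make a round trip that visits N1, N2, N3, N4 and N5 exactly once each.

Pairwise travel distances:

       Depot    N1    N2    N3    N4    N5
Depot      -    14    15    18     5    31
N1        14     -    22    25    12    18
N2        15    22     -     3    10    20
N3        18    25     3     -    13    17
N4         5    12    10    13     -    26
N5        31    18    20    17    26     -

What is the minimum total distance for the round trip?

With 5 stops there are 5!/2 = 60 distinct round trips (a route and its reverse cost the same).
Depot - N1 - N2 - N3 - N4 - N5 - Depot: 14+22+3+13+26+31 = 109
Depot - N1 - N2 - N3 - N5 - N4 - Depot: 14+22+3+17+26+5 = 87
Depot - N1 - N2 - N4 - N3 - N5 - Depot: 14+22+10+13+17+31 = 107
Depot - N1 - N2 - N4 - N5 - N3 - Depot: 14+22+10+26+17+18 = 107
Depot - N1 - N2 - N5 - N3 - N4 - Depot: 14+22+20+17+13+5 = 91
Depot - N1 - N2 - N5 - N4 - N3 - Depot: 14+22+20+26+13+18 = 113
Depot - N1 - N3 - N2 - N4 - N5 - Depot: 14+25+3+10+26+31 = 109
Depot - N1 - N3 - N2 - N5 - N4 - Depot: 14+25+3+20+26+5 = 93
Depot - N1 - N3 - N4 - N2 - N5 - Depot: 14+25+13+10+20+31 = 113
Depot - N1 - N3 - N4 - N5 - N2 - Depot: 14+25+13+26+20+15 = 113
Depot - N1 - N3 - N5 - N2 - N4 - Depot: 14+25+17+20+10+5 = 91
Depot - N1 - N3 - N5 - N4 - N2 - Depot: 14+25+17+26+10+15 = 107
Depot - N1 - N4 - N2 - N3 - N5 - Depot: 14+12+10+3+17+31 = 87
Depot - N1 - N4 - N2 - N5 - N3 - Depot: 14+12+10+20+17+18 = 91
… (46 more)
Depot - N1 - N5 - N3 - N2 - N4 - Depot: 14+18+17+3+10+5 = 67  ← best
The minimum is 67.
One optimal route: Depot → N1 → N5 → N3 → N2 → N4 → Depot (or its reverse).

Minimum total distance: 67.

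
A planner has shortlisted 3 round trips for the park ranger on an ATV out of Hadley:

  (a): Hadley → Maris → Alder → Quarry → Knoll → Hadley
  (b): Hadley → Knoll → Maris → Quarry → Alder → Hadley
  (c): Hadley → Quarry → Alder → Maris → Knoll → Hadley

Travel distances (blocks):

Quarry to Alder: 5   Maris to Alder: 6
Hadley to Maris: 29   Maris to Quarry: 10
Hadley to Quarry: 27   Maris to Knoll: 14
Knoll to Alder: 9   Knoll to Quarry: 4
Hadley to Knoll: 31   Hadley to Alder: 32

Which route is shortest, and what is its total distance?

(a): 29 + 6 + 5 + 4 + 31 = 75
(b): 31 + 14 + 10 + 5 + 32 = 92
(c): 27 + 5 + 6 + 14 + 31 = 83

75 blocks — (a) is the shortest.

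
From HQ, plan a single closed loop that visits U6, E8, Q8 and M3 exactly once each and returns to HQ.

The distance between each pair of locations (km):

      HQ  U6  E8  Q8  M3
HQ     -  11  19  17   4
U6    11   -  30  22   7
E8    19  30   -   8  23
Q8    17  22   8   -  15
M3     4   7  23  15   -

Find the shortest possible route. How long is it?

HQ → U6 → E8 → Q8 → M3 → HQ: 11+30+8+15+4 = 68
HQ → U6 → E8 → M3 → Q8 → HQ: 11+30+23+15+17 = 96
HQ → U6 → Q8 → E8 → M3 → HQ: 11+22+8+23+4 = 68
HQ → U6 → Q8 → M3 → E8 → HQ: 11+22+15+23+19 = 90
HQ → U6 → M3 → E8 → Q8 → HQ: 11+7+23+8+17 = 66
HQ → U6 → M3 → Q8 → E8 → HQ: 11+7+15+8+19 = 60
HQ → E8 → U6 → Q8 → M3 → HQ: 19+30+22+15+4 = 90
HQ → E8 → U6 → M3 → Q8 → HQ: 19+30+7+15+17 = 88
HQ → E8 → Q8 → U6 → M3 → HQ: 19+8+22+7+4 = 60
HQ → E8 → M3 → U6 → Q8 → HQ: 19+23+7+22+17 = 88
HQ → Q8 → U6 → E8 → M3 → HQ: 17+22+30+23+4 = 96
HQ → Q8 → E8 → U6 → M3 → HQ: 17+8+30+7+4 = 66
The minimum is 60.
One optimal route: HQ → U6 → M3 → Q8 → E8 → HQ (or its reverse).

60 km — the shortest possible round trip.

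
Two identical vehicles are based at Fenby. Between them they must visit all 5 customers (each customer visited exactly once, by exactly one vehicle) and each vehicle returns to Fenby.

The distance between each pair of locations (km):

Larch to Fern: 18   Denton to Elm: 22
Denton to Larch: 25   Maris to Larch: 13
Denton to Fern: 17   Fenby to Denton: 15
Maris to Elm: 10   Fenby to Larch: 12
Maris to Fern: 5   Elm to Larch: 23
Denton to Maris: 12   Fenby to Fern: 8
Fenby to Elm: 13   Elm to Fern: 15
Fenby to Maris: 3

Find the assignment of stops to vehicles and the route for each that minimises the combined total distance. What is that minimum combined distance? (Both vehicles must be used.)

Check every non-empty split of the stops between the two vehicles; for each half take its own optimal tour:
  {Denton} + {Maris, Elm, Larch, Fern}: 30 + 58 = 88
  {Maris} + {Denton, Elm, Larch, Fern}: 6 + 82 = 88
  {Denton, Maris} + {Elm, Larch, Fern}: 30 + 58 = 88
  {Elm} + {Denton, Maris, Larch, Fern}: 26 + 62 = 88
  {Denton, Elm} + {Maris, Larch, Fern}: 50 + 38 = 88
  {Maris, Elm} + {Denton, Larch, Fern}: 26 + 62 = 88
  … (15 splits in total)
  {Larch} + {Denton, Maris, Elm, Fern}: 24 + 60 = 84  ← best
Best: vehicle 1 Fenby → Larch → Fenby = 24; vehicle 2 Fenby → Denton → Maris → Elm → Fern → Fenby = 60; combined 84.

Minimum combined distance: 84 km.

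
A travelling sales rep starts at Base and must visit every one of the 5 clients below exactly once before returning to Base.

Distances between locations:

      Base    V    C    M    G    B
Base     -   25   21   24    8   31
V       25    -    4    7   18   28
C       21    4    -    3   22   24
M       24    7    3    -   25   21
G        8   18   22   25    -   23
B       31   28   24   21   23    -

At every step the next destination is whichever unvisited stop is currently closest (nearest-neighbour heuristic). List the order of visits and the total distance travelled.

Nearest-neighbour total = 85; route Base → G → V → C → M → B → Base.

Base → [G:8 / C:21 / M:24 / V:25 / B:31] → G (8)
G → [V:18 / C:22 / B:23 / M:25] → V (18)
V → [C:4 / M:7 / B:28] → C (4)
C → [M:3 / B:24] → M (3)
M → [B:21] → B (21)
Return B→Base: 31.
Total = 8 + 18 + 4 + 3 + 21 + 31 = 85.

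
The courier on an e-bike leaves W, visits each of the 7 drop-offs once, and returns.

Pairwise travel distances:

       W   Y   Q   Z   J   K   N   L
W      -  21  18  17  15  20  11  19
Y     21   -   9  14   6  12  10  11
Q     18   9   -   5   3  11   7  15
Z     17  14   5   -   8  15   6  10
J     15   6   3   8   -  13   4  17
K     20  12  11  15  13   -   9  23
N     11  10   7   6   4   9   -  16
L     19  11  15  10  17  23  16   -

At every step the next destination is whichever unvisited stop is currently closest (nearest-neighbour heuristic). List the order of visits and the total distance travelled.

76 along W → N → J → Q → Z → L → Y → K → W.

W → [N:11 / J:15 / Z:17 / Q:18 / L:19 / K:20 / Y:21] → N (11)
N → [J:4 / Z:6 / Q:7 / K:9 / Y:10 / L:16] → J (4)
J → [Q:3 / Y:6 / Z:8 / K:13 / L:17] → Q (3)
Q → [Z:5 / Y:9 / K:11 / L:15] → Z (5)
Z → [L:10 / Y:14 / K:15] → L (10)
L → [Y:11 / K:23] → Y (11)
Y → [K:12] → K (12)
Return K→W: 20.
Total = 11 + 4 + 3 + 5 + 10 + 11 + 12 + 20 = 76.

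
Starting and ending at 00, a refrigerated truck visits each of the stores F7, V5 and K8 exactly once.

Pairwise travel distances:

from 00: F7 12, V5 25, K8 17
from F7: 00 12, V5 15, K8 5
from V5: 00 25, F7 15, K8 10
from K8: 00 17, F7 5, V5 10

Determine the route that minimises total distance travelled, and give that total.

00-F7-V5-K8-00: 12+15+10+17 = 54
00-F7-K8-V5-00: 12+5+10+25 = 52
00-V5-F7-K8-00: 25+15+5+17 = 62
The minimum is 52.
One optimal route: 00 → F7 → K8 → V5 → 00 (or its reverse).

52 — the shortest possible round trip.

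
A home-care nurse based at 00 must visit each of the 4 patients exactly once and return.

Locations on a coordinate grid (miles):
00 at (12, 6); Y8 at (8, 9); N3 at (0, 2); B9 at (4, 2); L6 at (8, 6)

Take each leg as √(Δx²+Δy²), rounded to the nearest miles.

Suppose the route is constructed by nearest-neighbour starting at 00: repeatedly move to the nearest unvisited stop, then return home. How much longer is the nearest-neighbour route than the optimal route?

The nearest-neighbour route is 2 miles longer than optimal.

From 00: L6=4, Y8=5, B9=9, N3=13 → choose L6 (4).
From L6: Y8=3, B9=6, N3=9 → choose Y8 (3).
From Y8: B9=8, N3=11 → choose B9 (8).
From B9: N3=4 → choose N3 (4).
NN route 00 → L6 → Y8 → B9 → N3 → 00 costs 32.
Optimal: 00 → Y8 → N3 → B9 → L6 → 00 costs 30 (by enumerating all 12 distinct tours).
Excess = 32 − 30 = 2.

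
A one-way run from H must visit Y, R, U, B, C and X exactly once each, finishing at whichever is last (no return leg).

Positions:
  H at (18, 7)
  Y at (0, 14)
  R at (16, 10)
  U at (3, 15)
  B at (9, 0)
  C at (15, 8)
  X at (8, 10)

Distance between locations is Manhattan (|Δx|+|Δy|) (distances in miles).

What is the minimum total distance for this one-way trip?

Minimum one-way distance = 47 miles.

There are 6! = 720 possible orderings.
H - Y - R - U - B - C - X: 25+20+18+21+14+9 = 107
H - Y - R - U - B - X - C: 25+20+18+21+11+9 = 104
H - Y - R - U - C - B - X: 25+20+18+19+14+11 = 107
H - Y - R - U - C - X - B: 25+20+18+19+9+11 = 102
H - Y - R - U - X - B - C: 25+20+18+10+11+14 = 98
H - Y - R - U - X - C - B: 25+20+18+10+9+14 = 96
H - Y - R - B - U - C - X: 25+20+17+21+19+9 = 111
H - Y - R - B - U - X - C: 25+20+17+21+10+9 = 102
… (712 more)
H - R - C - B - X - U - Y: 5+3+14+11+10+4 = 47  ← best
The minimum is 47.
One shortest path: H → R → C → B → X → U → Y.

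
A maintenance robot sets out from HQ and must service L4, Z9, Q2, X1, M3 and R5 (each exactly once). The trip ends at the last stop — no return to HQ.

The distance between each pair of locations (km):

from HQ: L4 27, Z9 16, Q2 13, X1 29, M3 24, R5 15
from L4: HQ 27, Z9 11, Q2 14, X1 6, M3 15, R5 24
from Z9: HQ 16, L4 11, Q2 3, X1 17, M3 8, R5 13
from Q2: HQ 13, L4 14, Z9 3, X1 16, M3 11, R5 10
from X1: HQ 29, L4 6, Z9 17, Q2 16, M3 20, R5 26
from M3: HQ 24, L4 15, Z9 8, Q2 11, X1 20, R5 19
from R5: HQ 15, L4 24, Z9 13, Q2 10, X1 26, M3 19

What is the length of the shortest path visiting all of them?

There are 6! = 720 possible orderings.
HQ→L4→Z9→Q2→X1→M3→R5: 27+11+3+16+20+19 = 96
HQ→L4→Z9→Q2→X1→R5→M3: 27+11+3+16+26+19 = 102
HQ→L4→Z9→Q2→M3→X1→R5: 27+11+3+11+20+26 = 98
HQ→L4→Z9→Q2→M3→R5→X1: 27+11+3+11+19+26 = 97
HQ→L4→Z9→Q2→R5→X1→M3: 27+11+3+10+26+20 = 97
HQ→L4→Z9→Q2→R5→M3→X1: 27+11+3+10+19+20 = 90
HQ→L4→Z9→X1→Q2→M3→R5: 27+11+17+16+11+19 = 101
HQ→L4→Z9→X1→Q2→R5→M3: 27+11+17+16+10+19 = 100
… (712 more)
HQ→R5→Q2→Z9→M3→L4→X1: 15+10+3+8+15+6 = 57  ← best
The minimum is 57.
One shortest path: HQ → R5 → Q2 → Z9 → M3 → L4 → X1.

Shortest open route: 57 km.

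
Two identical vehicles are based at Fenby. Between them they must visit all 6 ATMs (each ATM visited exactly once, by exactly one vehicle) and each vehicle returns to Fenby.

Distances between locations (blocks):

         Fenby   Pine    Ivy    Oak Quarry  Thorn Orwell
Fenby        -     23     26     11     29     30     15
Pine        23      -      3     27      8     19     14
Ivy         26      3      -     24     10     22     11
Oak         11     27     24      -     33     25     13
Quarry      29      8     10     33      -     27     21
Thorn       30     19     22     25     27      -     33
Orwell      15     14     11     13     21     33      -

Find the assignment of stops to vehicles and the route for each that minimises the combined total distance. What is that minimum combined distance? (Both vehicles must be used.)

Check every non-empty split of the stops between the two vehicles; for each half take its own optimal tour:
  {Pine} + {Ivy, Oak, Quarry, Thorn, Orwell}: 46 + 99 = 145
  {Ivy} + {Pine, Oak, Quarry, Thorn, Orwell}: 52 + 99 = 151
  {Pine, Ivy} + {Oak, Quarry, Thorn, Orwell}: 52 + 99 = 151
  {Oak} + {Pine, Ivy, Quarry, Thorn, Orwell}: 22 + 93 = 115
  {Pine, Oak} + {Ivy, Quarry, Thorn, Orwell}: 61 + 93 = 154
  {Ivy, Oak} + {Pine, Quarry, Thorn, Orwell}: 61 + 93 = 154
  … (31 splits in total)
Best: vehicle 1 Fenby → Oak → Fenby = 22; vehicle 2 Fenby → Thorn → Pine → Quarry → Ivy → Orwell → Fenby = 93; combined 115.

115 blocks — the smallest possible combined total.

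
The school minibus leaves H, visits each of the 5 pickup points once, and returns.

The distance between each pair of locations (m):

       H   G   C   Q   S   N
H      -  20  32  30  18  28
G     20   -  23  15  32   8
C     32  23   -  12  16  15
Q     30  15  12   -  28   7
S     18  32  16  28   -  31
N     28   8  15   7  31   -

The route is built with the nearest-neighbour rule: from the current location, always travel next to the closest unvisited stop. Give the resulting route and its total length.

81 m along H → S → C → Q → N → G → H.

H → [S:18 / G:20 / N:28 / Q:30 / C:32] → S (18)
S → [C:16 / Q:28 / N:31 / G:32] → C (16)
C → [Q:12 / N:15 / G:23] → Q (12)
Q → [N:7 / G:15] → N (7)
N → [G:8] → G (8)
Return G→H: 20.
Total = 18 + 16 + 12 + 7 + 8 + 20 = 81.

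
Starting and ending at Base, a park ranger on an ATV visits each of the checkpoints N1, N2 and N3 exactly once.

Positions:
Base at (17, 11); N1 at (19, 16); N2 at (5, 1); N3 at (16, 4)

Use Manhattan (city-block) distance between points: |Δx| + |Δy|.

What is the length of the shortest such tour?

With 3 stops there are 3!/2 = 3 distinct round trips (a route and its reverse cost the same).
Base→N1→N2→N3→Base: 7+29+14+8 = 58
Base→N1→N3→N2→Base: 7+15+14+22 = 58
Base→N2→N1→N3→Base: 22+29+15+8 = 74
The minimum is 58.
One optimal route: Base → N1 → N2 → N3 → Base (or its reverse).

Minimum total distance: 58.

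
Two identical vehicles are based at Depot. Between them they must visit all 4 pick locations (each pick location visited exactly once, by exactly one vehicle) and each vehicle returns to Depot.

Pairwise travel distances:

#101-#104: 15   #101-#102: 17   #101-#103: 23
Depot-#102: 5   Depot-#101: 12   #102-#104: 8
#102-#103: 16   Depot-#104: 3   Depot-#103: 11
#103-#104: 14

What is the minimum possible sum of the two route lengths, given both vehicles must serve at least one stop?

Check every non-empty split of the stops between the two vehicles; for each half take its own optimal tour:
  {#101} + {#102, #103, #104}: 24 + 38 = 62
  {#102} + {#101, #103, #104}: 10 + 52 = 62
  {#101, #102} + {#103, #104}: 34 + 28 = 62
  {#103} + {#101, #102, #104}: 22 + 40 = 62
  {#101, #103} + {#102, #104}: 46 + 16 = 62
  {#102, #103} + {#101, #104}: 32 + 30 = 62
  … (7 splits in total)
Best: vehicle 1 Depot → #101 → Depot = 24; vehicle 2 Depot → #102 → #103 → #104 → Depot = 38; combined 62.

62 — the smallest possible combined total.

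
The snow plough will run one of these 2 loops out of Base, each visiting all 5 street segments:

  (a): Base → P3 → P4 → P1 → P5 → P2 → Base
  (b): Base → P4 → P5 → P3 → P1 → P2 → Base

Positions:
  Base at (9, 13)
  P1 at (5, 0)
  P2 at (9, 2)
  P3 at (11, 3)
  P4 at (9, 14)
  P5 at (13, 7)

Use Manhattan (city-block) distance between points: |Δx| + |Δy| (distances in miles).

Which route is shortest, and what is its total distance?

44 miles — (b) is the shortest.

(a): 12 + 13 + 18 + 15 + 9 + 11 = 78
(b): 1 + 11 + 6 + 9 + 6 + 11 = 44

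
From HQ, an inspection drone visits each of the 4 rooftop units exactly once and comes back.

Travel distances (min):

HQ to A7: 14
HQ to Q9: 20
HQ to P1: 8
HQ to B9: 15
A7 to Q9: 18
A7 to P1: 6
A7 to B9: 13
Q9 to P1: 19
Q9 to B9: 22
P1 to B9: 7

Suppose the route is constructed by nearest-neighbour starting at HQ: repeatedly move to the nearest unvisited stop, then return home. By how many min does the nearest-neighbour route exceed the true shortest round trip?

HQ: P1=8, A7=14, B9=15, Q9=20 ⇒ P1
P1: A7=6, B9=7, Q9=19 ⇒ A7
A7: B9=13, Q9=18 ⇒ B9
B9: Q9=22 ⇒ Q9
NN route HQ → P1 → A7 → B9 → Q9 → HQ costs 69.
Optimal: HQ → Q9 → A7 → P1 → B9 → HQ costs 66 (by enumerating all 12 distinct tours).
Excess = 69 − 66 = 3.

The nearest-neighbour route is 3 min longer than optimal.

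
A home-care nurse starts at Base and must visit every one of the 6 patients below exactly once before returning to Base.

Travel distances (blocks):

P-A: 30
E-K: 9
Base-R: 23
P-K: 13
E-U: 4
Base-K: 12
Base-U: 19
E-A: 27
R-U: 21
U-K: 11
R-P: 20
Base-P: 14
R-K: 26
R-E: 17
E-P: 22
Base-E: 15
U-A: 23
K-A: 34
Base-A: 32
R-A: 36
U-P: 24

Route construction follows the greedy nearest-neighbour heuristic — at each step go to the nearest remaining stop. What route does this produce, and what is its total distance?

From Base: distances to unvisited — K=12, P=14, E=15, U=19, R=23, A=32. Nearest is K (12).
From K: distances to unvisited — E=9, U=11, P=13, R=26, A=34. Nearest is E (9).
From E: distances to unvisited — U=4, R=17, P=22, A=27. Nearest is U (4).
From U: distances to unvisited — R=21, A=23, P=24. Nearest is R (21).
From R: distances to unvisited — P=20, A=36. Nearest is P (20).
From P: distances to unvisited — A=30. Nearest is A (30).
Return A→Base: 32.
Total = 12 + 9 + 4 + 21 + 20 + 30 + 32 = 128.

128 blocks along Base → K → E → U → R → P → A → Base.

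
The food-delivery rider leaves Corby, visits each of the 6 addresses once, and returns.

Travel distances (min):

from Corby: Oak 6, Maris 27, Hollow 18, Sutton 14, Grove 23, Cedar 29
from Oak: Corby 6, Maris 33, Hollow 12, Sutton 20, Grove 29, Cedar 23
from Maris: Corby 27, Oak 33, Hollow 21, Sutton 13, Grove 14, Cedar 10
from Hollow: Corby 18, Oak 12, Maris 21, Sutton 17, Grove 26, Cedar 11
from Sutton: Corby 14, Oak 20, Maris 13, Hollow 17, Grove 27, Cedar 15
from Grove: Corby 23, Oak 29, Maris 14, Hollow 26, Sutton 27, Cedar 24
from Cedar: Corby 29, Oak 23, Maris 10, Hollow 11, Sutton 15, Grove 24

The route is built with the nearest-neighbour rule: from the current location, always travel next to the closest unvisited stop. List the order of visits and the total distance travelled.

Corby → [Oak:6 / Sutton:14 / Hollow:18 / Grove:23 / Maris:27 / Cedar:29] → Oak (6)
Oak → [Hollow:12 / Sutton:20 / Cedar:23 / Grove:29 / Maris:33] → Hollow (12)
Hollow → [Cedar:11 / Sutton:17 / Maris:21 / Grove:26] → Cedar (11)
Cedar → [Maris:10 / Sutton:15 / Grove:24] → Maris (10)
Maris → [Sutton:13 / Grove:14] → Sutton (13)
Sutton → [Grove:27] → Grove (27)
Return Grove→Corby: 23.
Total = 6 + 12 + 11 + 10 + 13 + 27 + 23 = 102.

Total distance 102 min via the nearest-neighbour route Corby → Oak → Hollow → Cedar → Maris → Sutton → Grove → Corby.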